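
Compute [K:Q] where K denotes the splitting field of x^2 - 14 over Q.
[K:Q] = 2

The discriminant of x^2 + (0)*x + (-14) is b^2 - 4c = 0 - (-56) = 56. Since 56 is not a perfect square in Q, the polynomial is irreducible over Q. Its two roots generate a degree-2 extension, so [K:Q] = 2.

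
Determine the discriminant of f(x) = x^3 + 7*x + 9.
Δ = -3559

For a depressed cubic x^3 + p x + q the discriminant is Δ = -4 p^3 - 27 q^2 = -4*(7)^3 - 27*(9)^2 = -1372 - 2187 = -3559.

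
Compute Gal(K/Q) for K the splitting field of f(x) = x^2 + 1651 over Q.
Gal(K/Q) = Z/2Z (cyclic of order 2)

x^2 + 1651 is irreducible over Q since -1651 is not a rational square. The splitting field Q(sqrt(-1651)) has degree 2 over Q, and its unique nontrivial automorphism is sqrt(-1651) ↦ -sqrt(-1651). Hence Gal(Q(sqrt(-1651))/Q) = Z/2Z.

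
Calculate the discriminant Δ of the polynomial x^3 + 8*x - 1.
Δ = -2075

For x^3 + a x^2 + b x + c the discriminant is Δ = 18 a b c - 4 a^3 c + a^2 b^2 - 4 b^3 - 27 c^2.
Plug a = 0, b = 8, c = -1:
  18*(0)*(8)*(-1) - 4*(0)^3*(-1) + (0)^2*(8)^2 - 4*(8)^3 - 27*(-1)^2
  = 0 + (0) + 0 + (-2048) + (-27)
  = -2075.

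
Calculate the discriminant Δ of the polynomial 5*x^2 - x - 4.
Δ = 81

For a quadratic a x^2 + b x + c the discriminant is Δ = b^2 - 4ac = (-1)^2 - 4*(5)*(-4) = 1 - (-80) = 81.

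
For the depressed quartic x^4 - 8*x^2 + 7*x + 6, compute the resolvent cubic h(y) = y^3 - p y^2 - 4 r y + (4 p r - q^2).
h(y) = y^3 + 8*y^2 - 24*y - 241

Identify coefficients: p = -8, q = 7, r = 6.
Plug into h(y) = y^3 - p y^2 - 4 r y + (4 p r - q^2):
  h(y) = y^3 - (-8) y^2 - 4*(6) y + (4*(-8)*(6) - (7)^2)
       = y^3 + (8) y^2 + (-24) y + (-241).
Simplifying: h(y) = y^3 + 8*y^2 - 24*y - 241.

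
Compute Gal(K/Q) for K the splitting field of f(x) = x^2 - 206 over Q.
Gal(K/Q) = Z/2Z (cyclic of order 2)

x^2 - 206 is irreducible over Q since 206 is not a rational square. The splitting field Q(sqrt(206)) has degree 2 over Q, and its unique nontrivial automorphism is sqrt(206) ↦ -sqrt(206). Hence Gal(Q(sqrt(206))/Q) = Z/2Z.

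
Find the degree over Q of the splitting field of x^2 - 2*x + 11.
[K:Q] = 2

The discriminant of x^2 + (-2)*x + (11) is b^2 - 4c = 4 - (44) = -40. Since -40 is not a perfect square in Q, the polynomial is irreducible over Q. Its two roots generate a degree-2 extension, so [K:Q] = 2.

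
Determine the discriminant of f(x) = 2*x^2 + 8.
Δ = -64

For a quadratic a x^2 + b x + c the discriminant is Δ = b^2 - 4ac = (0)^2 - 4*(2)*(8) = 0 - (64) = -64.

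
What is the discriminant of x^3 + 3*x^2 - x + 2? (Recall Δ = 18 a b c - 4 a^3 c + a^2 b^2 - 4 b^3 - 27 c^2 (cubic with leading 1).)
Δ = -419

For x^3 + a x^2 + b x + c the discriminant is Δ = 18 a b c - 4 a^3 c + a^2 b^2 - 4 b^3 - 27 c^2.
Plug a = 3, b = -1, c = 2:
  18*(3)*(-1)*(2) - 4*(3)^3*(2) + (3)^2*(-1)^2 - 4*(-1)^3 - 27*(2)^2
  = -108 + (-216) + 9 + (4) + (-108)
  = -419.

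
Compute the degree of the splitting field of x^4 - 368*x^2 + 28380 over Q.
[K:Q] = 4

f factors as (x^2 - 110)(x^2 - 258); the splitting field is K = Q(sqrt(110), sqrt(258)). Since 110, 258, and 28380 are all non-squares in Q, the three subfields Q(sqrt(110)), Q(sqrt(258)), Q(sqrt(28380)) are distinct degree-2 extensions, so [K:Q] = 4 (Klein four Galois group).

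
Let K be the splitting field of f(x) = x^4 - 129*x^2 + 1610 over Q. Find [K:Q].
[K:Q] = 4

f factors as (x^2 - 115)(x^2 - 14); the splitting field is K = Q(sqrt(115), sqrt(14)). Since 115, 14, and 1610 are all non-squares in Q, the three subfields Q(sqrt(115)), Q(sqrt(14)), Q(sqrt(1610)) are distinct degree-2 extensions, so [K:Q] = 4 (Klein four Galois group).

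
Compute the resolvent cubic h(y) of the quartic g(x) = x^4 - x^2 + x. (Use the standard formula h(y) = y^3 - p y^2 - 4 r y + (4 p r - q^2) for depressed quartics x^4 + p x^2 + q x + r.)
h(y) = y^3 + y^2 - 1

Identify coefficients: p = -1, q = 1, r = 0.
Plug into h(y) = y^3 - p y^2 - 4 r y + (4 p r - q^2):
  h(y) = y^3 - (-1) y^2 - 4*(0) y + (4*(-1)*(0) - (1)^2)
       = y^3 + (1) y^2 + (0) y + (-1).
Simplifying: h(y) = y^3 + y^2 - 1.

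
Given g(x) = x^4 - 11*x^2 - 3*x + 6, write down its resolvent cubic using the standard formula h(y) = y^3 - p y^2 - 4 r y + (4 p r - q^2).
h(y) = y^3 + 11*y^2 - 24*y - 273

Identify coefficients: p = -11, q = -3, r = 6.
Plug into h(y) = y^3 - p y^2 - 4 r y + (4 p r - q^2):
  h(y) = y^3 - (-11) y^2 - 4*(6) y + (4*(-11)*(6) - (-3)^2)
       = y^3 + (11) y^2 + (-24) y + (-273).
Simplifying: h(y) = y^3 + 11*y^2 - 24*y - 273.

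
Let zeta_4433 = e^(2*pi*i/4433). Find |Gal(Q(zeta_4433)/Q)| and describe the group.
|Gal(Q(zeta_4433)/Q)| = phi(4433) = 3600; group ≅ (Z/4433Z)^* ≅ Z/10Z × Z/12Z × Z/30Z

The n-th cyclotomic polynomial Φ_4433(x) is the minimal polynomial of zeta_4433 over Q and has degree phi(4433) = 3600. So Q(zeta_4433) is a degree-3600 Galois extension with Galois group (Z/4433Z)^*. By CRT, (Z/4433Z)^* ≅ (Z/11Z)^* × (Z/13Z)^* × (Z/31Z)^*. Each prime-power unit group is (Z/11Z)^* ≅ Z/10Z; (Z/13Z)^* ≅ Z/12Z; (Z/31Z)^* ≅ Z/30Z. Hence Gal(Q(zeta_4433)/Q) ≅ Z/10Z × Z/12Z × Z/30Z.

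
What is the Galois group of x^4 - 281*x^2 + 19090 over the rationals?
Gal(K/Q) = V_4 (Klein four-group, Z/2Z × Z/2Z)

f factors as (x^2 - 166)(x^2 - 115), so the splitting field is K = Q(sqrt(166), sqrt(115)). The elements 166, 115, 19090 are all non-squares in Q, so sqrt(166) and sqrt(115) generate independent quadratic extensions. Thus [K:Q] = 4 and Gal(K/Q) is generated by the two order-2 automorphisms sqrt(166) ↦ -sqrt(166) and sqrt(115) ↦ -sqrt(115), giving V_4.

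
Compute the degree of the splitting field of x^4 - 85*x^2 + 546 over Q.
[K:Q] = 4

f factors as (x^2 - 78)(x^2 - 7); the splitting field is K = Q(sqrt(78), sqrt(7)). Since 78, 7, and 546 are all non-squares in Q, the three subfields Q(sqrt(78)), Q(sqrt(7)), Q(sqrt(546)) are distinct degree-2 extensions, so [K:Q] = 4 (Klein four Galois group).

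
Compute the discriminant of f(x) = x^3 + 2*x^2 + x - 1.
Δ = -31

For x^3 + a x^2 + b x + c the discriminant is Δ = 18 a b c - 4 a^3 c + a^2 b^2 - 4 b^3 - 27 c^2.
Plug a = 2, b = 1, c = -1:
  18*(2)*(1)*(-1) - 4*(2)^3*(-1) + (2)^2*(1)^2 - 4*(1)^3 - 27*(-1)^2
  = -36 + (32) + 4 + (-4) + (-27)
  = -31.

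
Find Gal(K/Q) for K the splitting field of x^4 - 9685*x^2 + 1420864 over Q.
Gal(K/Q) = Z/2Z (cyclic of order 2)

f factors as (x^2 - 149)(x^2 - 9536), so the splitting field is K = Q(sqrt(149), sqrt(9536)). The squarefree part of 149 is 149 and the squarefree part of 9536 is also 149, so sqrt(149) and sqrt(9536) are both rational multiples of sqrt(149). Hence Q(sqrt(149)) = Q(sqrt(9536)) = Q(sqrt(149)), and the splitting field collapses to a single degree-2 extension with Galois group Z/2Z.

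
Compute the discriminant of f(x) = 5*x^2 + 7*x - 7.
Δ = 189

For a quadratic a x^2 + b x + c the discriminant is Δ = b^2 - 4ac = (7)^2 - 4*(5)*(-7) = 49 - (-140) = 189.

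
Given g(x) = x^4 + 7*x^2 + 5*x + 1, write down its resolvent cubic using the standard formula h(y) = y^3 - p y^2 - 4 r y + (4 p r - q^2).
h(y) = y^3 - 7*y^2 - 4*y + 3

Identify coefficients: p = 7, q = 5, r = 1.
Plug into h(y) = y^3 - p y^2 - 4 r y + (4 p r - q^2):
  h(y) = y^3 - (7) y^2 - 4*(1) y + (4*(7)*(1) - (5)^2)
       = y^3 + (-7) y^2 + (-4) y + (3).
Simplifying: h(y) = y^3 - 7*y^2 - 4*y + 3.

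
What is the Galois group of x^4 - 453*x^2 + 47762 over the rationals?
Gal(K/Q) = V_4 (Klein four-group, Z/2Z × Z/2Z)

f factors as (x^2 - 167)(x^2 - 286), so the splitting field is K = Q(sqrt(167), sqrt(286)). The elements 167, 286, 47762 are all non-squares in Q, so sqrt(167) and sqrt(286) generate independent quadratic extensions. Thus [K:Q] = 4 and Gal(K/Q) is generated by the two order-2 automorphisms sqrt(167) ↦ -sqrt(167) and sqrt(286) ↦ -sqrt(286), giving V_4.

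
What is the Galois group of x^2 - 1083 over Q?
Gal(K/Q) = Z/2Z (cyclic of order 2)

x^2 - 1083 is irreducible over Q since 1083 is not a rational square. The splitting field Q(sqrt(1083)) has degree 2 over Q, and its unique nontrivial automorphism is sqrt(1083) ↦ -sqrt(1083). Hence Gal(Q(sqrt(1083))/Q) = Z/2Z.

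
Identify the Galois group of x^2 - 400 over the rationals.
Gal(K/Q) = trivial group (order 1)

x^2 - 400 factors as (x - 20)(x + 20) over Q, so its splitting field is Q itself and the Galois group is trivial.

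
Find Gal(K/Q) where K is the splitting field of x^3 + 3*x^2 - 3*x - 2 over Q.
Gal(K/Q) = S_3 (symmetric group of order 6)

Compute the discriminant of x^3 + (3)*x^2 + (-3)*x + (-2): Δ = 621. Since Δ is not a rational square, the Galois group is not contained in A_3; it must be the full S_3 (irreducibility of the cubic rules out anything smaller).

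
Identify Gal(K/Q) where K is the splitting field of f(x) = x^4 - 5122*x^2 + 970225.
Gal(K/Q) = Z/2Z (cyclic of order 2)

f factors as (x^2 - 4925)(x^2 - 197), so the splitting field is K = Q(sqrt(4925), sqrt(197)). The squarefree part of 4925 is 197 and the squarefree part of 197 is also 197, so sqrt(4925) and sqrt(197) are both rational multiples of sqrt(197). Hence Q(sqrt(4925)) = Q(sqrt(197)) = Q(sqrt(197)), and the splitting field collapses to a single degree-2 extension with Galois group Z/2Z.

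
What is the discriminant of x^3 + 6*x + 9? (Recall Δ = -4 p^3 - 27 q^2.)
Δ = -3051

For a depressed cubic x^3 + p x + q the discriminant is Δ = -4 p^3 - 27 q^2 = -4*(6)^3 - 27*(9)^2 = -864 - 2187 = -3051.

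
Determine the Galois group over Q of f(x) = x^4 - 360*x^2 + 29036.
Gal(K/Q) = V_4 (Klein four-group, Z/2Z × Z/2Z)

f factors as (x^2 - 238)(x^2 - 122), so the splitting field is K = Q(sqrt(238), sqrt(122)). The elements 238, 122, 29036 are all non-squares in Q, so sqrt(238) and sqrt(122) generate independent quadratic extensions. Thus [K:Q] = 4 and Gal(K/Q) is generated by the two order-2 automorphisms sqrt(238) ↦ -sqrt(238) and sqrt(122) ↦ -sqrt(122), giving V_4.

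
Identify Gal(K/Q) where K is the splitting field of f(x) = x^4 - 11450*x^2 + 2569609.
Gal(K/Q) = Z/2Z (cyclic of order 2)

f factors as (x^2 - 229)(x^2 - 11221), so the splitting field is K = Q(sqrt(229), sqrt(11221)). The squarefree part of 229 is 229 and the squarefree part of 11221 is also 229, so sqrt(229) and sqrt(11221) are both rational multiples of sqrt(229). Hence Q(sqrt(229)) = Q(sqrt(11221)) = Q(sqrt(229)), and the splitting field collapses to a single degree-2 extension with Galois group Z/2Z.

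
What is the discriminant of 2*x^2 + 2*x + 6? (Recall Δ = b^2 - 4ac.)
Δ = -44

For a quadratic a x^2 + b x + c the discriminant is Δ = b^2 - 4ac = (2)^2 - 4*(2)*(6) = 4 - (48) = -44.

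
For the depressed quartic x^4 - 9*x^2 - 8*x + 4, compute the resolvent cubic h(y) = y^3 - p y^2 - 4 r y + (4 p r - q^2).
h(y) = y^3 + 9*y^2 - 16*y - 208

Identify coefficients: p = -9, q = -8, r = 4.
Plug into h(y) = y^3 - p y^2 - 4 r y + (4 p r - q^2):
  h(y) = y^3 - (-9) y^2 - 4*(4) y + (4*(-9)*(4) - (-8)^2)
       = y^3 + (9) y^2 + (-16) y + (-208).
Simplifying: h(y) = y^3 + 9*y^2 - 16*y - 208.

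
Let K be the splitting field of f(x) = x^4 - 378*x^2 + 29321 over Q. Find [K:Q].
[K:Q] = 4

f factors as (x^2 - 269)(x^2 - 109); the splitting field is K = Q(sqrt(269), sqrt(109)). Since 269, 109, and 29321 are all non-squares in Q, the three subfields Q(sqrt(269)), Q(sqrt(109)), Q(sqrt(29321)) are distinct degree-2 extensions, so [K:Q] = 4 (Klein four Galois group).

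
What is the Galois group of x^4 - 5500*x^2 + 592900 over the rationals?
Gal(K/Q) = Z/2Z (cyclic of order 2)

f factors as (x^2 - 5390)(x^2 - 110), so the splitting field is K = Q(sqrt(5390), sqrt(110)). The squarefree part of 5390 is 110 and the squarefree part of 110 is also 110, so sqrt(5390) and sqrt(110) are both rational multiples of sqrt(110). Hence Q(sqrt(5390)) = Q(sqrt(110)) = Q(sqrt(110)), and the splitting field collapses to a single degree-2 extension with Galois group Z/2Z.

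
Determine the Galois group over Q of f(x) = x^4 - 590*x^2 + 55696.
Gal(K/Q) = Z/2Z (cyclic of order 2)

f factors as (x^2 - 472)(x^2 - 118), so the splitting field is K = Q(sqrt(472), sqrt(118)). The squarefree part of 472 is 118 and the squarefree part of 118 is also 118, so sqrt(472) and sqrt(118) are both rational multiples of sqrt(118). Hence Q(sqrt(472)) = Q(sqrt(118)) = Q(sqrt(118)), and the splitting field collapses to a single degree-2 extension with Galois group Z/2Z.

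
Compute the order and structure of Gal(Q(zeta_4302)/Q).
|Gal(Q(zeta_4302)/Q)| = phi(4302) = 1428; group ≅ (Z/4302Z)^* ≅ Z/6Z × Z/238Z

The n-th cyclotomic polynomial Φ_4302(x) is the minimal polynomial of zeta_4302 over Q and has degree phi(4302) = 1428. So Q(zeta_4302) is a degree-1428 Galois extension with Galois group (Z/4302Z)^*. By CRT, (Z/4302Z)^* ≅ (Z/2Z)^* × (Z/9Z)^* × (Z/239Z)^*. Each prime-power unit group is (Z/2Z)^* ≅ trivial group (order 1); (Z/9Z)^* ≅ Z/6Z; (Z/239Z)^* ≅ Z/238Z. Hence Gal(Q(zeta_4302)/Q) ≅ Z/6Z × Z/238Z.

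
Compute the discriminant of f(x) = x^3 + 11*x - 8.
Δ = -7052

For a depressed cubic x^3 + p x + q the discriminant is Δ = -4 p^3 - 27 q^2 = -4*(11)^3 - 27*(-8)^2 = -5324 - 1728 = -7052.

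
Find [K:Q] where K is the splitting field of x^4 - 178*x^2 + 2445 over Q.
[K:Q] = 4

f factors as (x^2 - 15)(x^2 - 163); the splitting field is K = Q(sqrt(15), sqrt(163)). Since 15, 163, and 2445 are all non-squares in Q, the three subfields Q(sqrt(15)), Q(sqrt(163)), Q(sqrt(2445)) are distinct degree-2 extensions, so [K:Q] = 4 (Klein four Galois group).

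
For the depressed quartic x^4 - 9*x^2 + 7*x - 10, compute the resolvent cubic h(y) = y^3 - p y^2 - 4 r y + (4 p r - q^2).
h(y) = y^3 + 9*y^2 + 40*y + 311

Identify coefficients: p = -9, q = 7, r = -10.
Plug into h(y) = y^3 - p y^2 - 4 r y + (4 p r - q^2):
  h(y) = y^3 - (-9) y^2 - 4*(-10) y + (4*(-9)*(-10) - (7)^2)
       = y^3 + (9) y^2 + (40) y + (311).
Simplifying: h(y) = y^3 + 9*y^2 + 40*y + 311.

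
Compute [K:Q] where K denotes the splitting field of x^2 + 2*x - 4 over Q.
[K:Q] = 2

The discriminant of x^2 + (2)*x + (-4) is b^2 - 4c = 4 - (-16) = 20. Since 20 is not a perfect square in Q, the polynomial is irreducible over Q. Its two roots generate a degree-2 extension, so [K:Q] = 2.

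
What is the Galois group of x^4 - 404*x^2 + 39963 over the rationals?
Gal(K/Q) = V_4 (Klein four-group, Z/2Z × Z/2Z)

f factors as (x^2 - 173)(x^2 - 231), so the splitting field is K = Q(sqrt(173), sqrt(231)). The elements 173, 231, 39963 are all non-squares in Q, so sqrt(173) and sqrt(231) generate independent quadratic extensions. Thus [K:Q] = 4 and Gal(K/Q) is generated by the two order-2 automorphisms sqrt(173) ↦ -sqrt(173) and sqrt(231) ↦ -sqrt(231), giving V_4.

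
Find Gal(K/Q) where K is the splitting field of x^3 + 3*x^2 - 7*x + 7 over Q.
Gal(K/Q) = S_3 (symmetric group of order 6)

Compute the discriminant of x^3 + (3)*x^2 + (-7)*x + (7): Δ = -2912. Since Δ is not a rational square, the Galois group is not contained in A_3; it must be the full S_3 (irreducibility of the cubic rules out anything smaller).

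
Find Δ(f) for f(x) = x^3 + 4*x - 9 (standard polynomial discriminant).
Δ = -2443

For a depressed cubic x^3 + p x + q the discriminant is Δ = -4 p^3 - 27 q^2 = -4*(4)^3 - 27*(-9)^2 = -256 - 2187 = -2443.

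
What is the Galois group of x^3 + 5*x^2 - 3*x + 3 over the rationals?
Gal(K/Q) = S_3 (symmetric group of order 6)

Compute the discriminant of x^3 + (5)*x^2 + (-3)*x + (3): Δ = -2220. Since Δ is not a rational square, the Galois group is not contained in A_3; it must be the full S_3 (irreducibility of the cubic rules out anything smaller).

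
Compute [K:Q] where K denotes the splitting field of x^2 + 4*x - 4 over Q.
[K:Q] = 2

The discriminant of x^2 + (4)*x + (-4) is b^2 - 4c = 16 - (-16) = 32. Since 32 is not a perfect square in Q, the polynomial is irreducible over Q. Its two roots generate a degree-2 extension, so [K:Q] = 2.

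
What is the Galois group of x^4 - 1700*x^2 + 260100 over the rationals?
Gal(K/Q) = Z/2Z (cyclic of order 2)

f factors as (x^2 - 170)(x^2 - 1530), so the splitting field is K = Q(sqrt(170), sqrt(1530)). The squarefree part of 170 is 170 and the squarefree part of 1530 is also 170, so sqrt(170) and sqrt(1530) are both rational multiples of sqrt(170). Hence Q(sqrt(170)) = Q(sqrt(1530)) = Q(sqrt(170)), and the splitting field collapses to a single degree-2 extension with Galois group Z/2Z.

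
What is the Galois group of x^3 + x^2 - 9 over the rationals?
Gal(K/Q) = S_3 (symmetric group of order 6)

Compute the discriminant of x^3 + (1)*x^2 + (0)*x + (-9): Δ = -2151. Since Δ is not a rational square, the Galois group is not contained in A_3; it must be the full S_3 (irreducibility of the cubic rules out anything smaller).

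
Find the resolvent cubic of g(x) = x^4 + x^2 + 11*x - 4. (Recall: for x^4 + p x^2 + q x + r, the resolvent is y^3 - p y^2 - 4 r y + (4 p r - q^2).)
h(y) = y^3 - y^2 + 16*y - 137

Identify coefficients: p = 1, q = 11, r = -4.
Plug into h(y) = y^3 - p y^2 - 4 r y + (4 p r - q^2):
  h(y) = y^3 - (1) y^2 - 4*(-4) y + (4*(1)*(-4) - (11)^2)
       = y^3 + (-1) y^2 + (16) y + (-137).
Simplifying: h(y) = y^3 - y^2 + 16*y - 137.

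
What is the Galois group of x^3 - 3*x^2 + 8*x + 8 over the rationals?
Gal(K/Q) = S_3 (symmetric group of order 6)

Compute the discriminant of x^3 + (-3)*x^2 + (8)*x + (8): Δ = -5792. Since Δ is not a rational square, the Galois group is not contained in A_3; it must be the full S_3 (irreducibility of the cubic rules out anything smaller).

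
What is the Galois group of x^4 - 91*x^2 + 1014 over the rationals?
Gal(K/Q) = V_4 (Klein four-group, Z/2Z × Z/2Z)

f factors as (x^2 - 78)(x^2 - 13), so the splitting field is K = Q(sqrt(78), sqrt(13)). The elements 78, 13, 1014 are all non-squares in Q, so sqrt(78) and sqrt(13) generate independent quadratic extensions. Thus [K:Q] = 4 and Gal(K/Q) is generated by the two order-2 automorphisms sqrt(78) ↦ -sqrt(78) and sqrt(13) ↦ -sqrt(13), giving V_4.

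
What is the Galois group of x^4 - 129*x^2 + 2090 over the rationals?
Gal(K/Q) = V_4 (Klein four-group, Z/2Z × Z/2Z)

f factors as (x^2 - 19)(x^2 - 110), so the splitting field is K = Q(sqrt(19), sqrt(110)). The elements 19, 110, 2090 are all non-squares in Q, so sqrt(19) and sqrt(110) generate independent quadratic extensions. Thus [K:Q] = 4 and Gal(K/Q) is generated by the two order-2 automorphisms sqrt(19) ↦ -sqrt(19) and sqrt(110) ↦ -sqrt(110), giving V_4.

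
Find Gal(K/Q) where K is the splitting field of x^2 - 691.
Gal(K/Q) = Z/2Z (cyclic of order 2)

x^2 - 691 is irreducible over Q since 691 is not a rational square. The splitting field Q(sqrt(691)) has degree 2 over Q, and its unique nontrivial automorphism is sqrt(691) ↦ -sqrt(691). Hence Gal(Q(sqrt(691))/Q) = Z/2Z.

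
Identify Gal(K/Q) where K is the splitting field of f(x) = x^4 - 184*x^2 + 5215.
Gal(K/Q) = V_4 (Klein four-group, Z/2Z × Z/2Z)

f factors as (x^2 - 149)(x^2 - 35), so the splitting field is K = Q(sqrt(149), sqrt(35)). The elements 149, 35, 5215 are all non-squares in Q, so sqrt(149) and sqrt(35) generate independent quadratic extensions. Thus [K:Q] = 4 and Gal(K/Q) is generated by the two order-2 automorphisms sqrt(149) ↦ -sqrt(149) and sqrt(35) ↦ -sqrt(35), giving V_4.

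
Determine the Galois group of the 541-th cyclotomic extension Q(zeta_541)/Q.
|Gal(Q(zeta_541)/Q)| = phi(541) = 540; group ≅ (Z/541Z)^* ≅ Z/540Z

The n-th cyclotomic polynomial Φ_541(x) is the minimal polynomial of zeta_541 over Q and has degree phi(541) = 540. So Q(zeta_541) is a degree-540 Galois extension with Galois group (Z/541Z)^*. (Z/541Z)^* is cyclic since 541 is an odd prime power (or 4). Hence Gal(Q(zeta_541)/Q) ≅ Z/540Z.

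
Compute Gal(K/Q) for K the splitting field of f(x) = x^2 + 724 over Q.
Gal(K/Q) = Z/2Z (cyclic of order 2)

x^2 + 724 is irreducible over Q since -724 is not a rational square. The splitting field Q(sqrt(-724)) has degree 2 over Q, and its unique nontrivial automorphism is sqrt(-724) ↦ -sqrt(-724). Hence Gal(Q(sqrt(-724))/Q) = Z/2Z.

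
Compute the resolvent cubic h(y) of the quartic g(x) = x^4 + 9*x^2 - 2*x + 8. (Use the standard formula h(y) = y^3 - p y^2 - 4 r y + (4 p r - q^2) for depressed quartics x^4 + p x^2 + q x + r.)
h(y) = y^3 - 9*y^2 - 32*y + 284

Identify coefficients: p = 9, q = -2, r = 8.
Plug into h(y) = y^3 - p y^2 - 4 r y + (4 p r - q^2):
  h(y) = y^3 - (9) y^2 - 4*(8) y + (4*(9)*(8) - (-2)^2)
       = y^3 + (-9) y^2 + (-32) y + (284).
Simplifying: h(y) = y^3 - 9*y^2 - 32*y + 284.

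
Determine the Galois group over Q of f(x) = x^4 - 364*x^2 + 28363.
Gal(K/Q) = V_4 (Klein four-group, Z/2Z × Z/2Z)

f factors as (x^2 - 251)(x^2 - 113), so the splitting field is K = Q(sqrt(251), sqrt(113)). The elements 251, 113, 28363 are all non-squares in Q, so sqrt(251) and sqrt(113) generate independent quadratic extensions. Thus [K:Q] = 4 and Gal(K/Q) is generated by the two order-2 automorphisms sqrt(251) ↦ -sqrt(251) and sqrt(113) ↦ -sqrt(113), giving V_4.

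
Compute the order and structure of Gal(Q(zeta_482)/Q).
|Gal(Q(zeta_482)/Q)| = phi(482) = 240; group ≅ (Z/482Z)^* ≅ Z/240Z

The n-th cyclotomic polynomial Φ_482(x) is the minimal polynomial of zeta_482 over Q and has degree phi(482) = 240. So Q(zeta_482) is a degree-240 Galois extension with Galois group (Z/482Z)^*. By CRT, (Z/482Z)^* ≅ (Z/2Z)^* × (Z/241Z)^*. Each prime-power unit group is (Z/2Z)^* ≅ trivial group (order 1); (Z/241Z)^* ≅ Z/240Z. Hence Gal(Q(zeta_482)/Q) ≅ Z/240Z.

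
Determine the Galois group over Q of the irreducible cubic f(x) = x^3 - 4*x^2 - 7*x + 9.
Gal(K/Q) = S_3 (symmetric group of order 6)

Compute the discriminant of x^3 + (-4)*x^2 + (-7)*x + (9): Δ = 6809. Since Δ is not a rational square, the Galois group is not contained in A_3; it must be the full S_3 (irreducibility of the cubic rules out anything smaller).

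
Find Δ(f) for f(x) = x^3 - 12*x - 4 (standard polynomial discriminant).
Δ = 6480

For a depressed cubic x^3 + p x + q the discriminant is Δ = -4 p^3 - 27 q^2 = -4*(-12)^3 - 27*(-4)^2 = 6912 - 432 = 6480.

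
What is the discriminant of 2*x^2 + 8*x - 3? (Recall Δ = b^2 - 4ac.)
Δ = 88

For a quadratic a x^2 + b x + c the discriminant is Δ = b^2 - 4ac = (8)^2 - 4*(2)*(-3) = 64 - (-24) = 88.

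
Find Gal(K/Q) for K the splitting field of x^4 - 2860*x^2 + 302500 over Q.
Gal(K/Q) = Z/2Z (cyclic of order 2)

f factors as (x^2 - 110)(x^2 - 2750), so the splitting field is K = Q(sqrt(110), sqrt(2750)). The squarefree part of 110 is 110 and the squarefree part of 2750 is also 110, so sqrt(110) and sqrt(2750) are both rational multiples of sqrt(110). Hence Q(sqrt(110)) = Q(sqrt(2750)) = Q(sqrt(110)), and the splitting field collapses to a single degree-2 extension with Galois group Z/2Z.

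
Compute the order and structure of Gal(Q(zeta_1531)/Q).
|Gal(Q(zeta_1531)/Q)| = phi(1531) = 1530; group ≅ (Z/1531Z)^* ≅ Z/1530Z

The n-th cyclotomic polynomial Φ_1531(x) is the minimal polynomial of zeta_1531 over Q and has degree phi(1531) = 1530. So Q(zeta_1531) is a degree-1530 Galois extension with Galois group (Z/1531Z)^*. (Z/1531Z)^* is cyclic since 1531 is an odd prime power (or 4). Hence Gal(Q(zeta_1531)/Q) ≅ Z/1530Z.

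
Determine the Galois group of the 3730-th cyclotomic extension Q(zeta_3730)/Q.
|Gal(Q(zeta_3730)/Q)| = phi(3730) = 1488; group ≅ (Z/3730Z)^* ≅ Z/4Z × Z/372Z

The n-th cyclotomic polynomial Φ_3730(x) is the minimal polynomial of zeta_3730 over Q and has degree phi(3730) = 1488. So Q(zeta_3730) is a degree-1488 Galois extension with Galois group (Z/3730Z)^*. By CRT, (Z/3730Z)^* ≅ (Z/2Z)^* × (Z/5Z)^* × (Z/373Z)^*. Each prime-power unit group is (Z/2Z)^* ≅ trivial group (order 1); (Z/5Z)^* ≅ Z/4Z; (Z/373Z)^* ≅ Z/372Z. Hence Gal(Q(zeta_3730)/Q) ≅ Z/4Z × Z/372Z.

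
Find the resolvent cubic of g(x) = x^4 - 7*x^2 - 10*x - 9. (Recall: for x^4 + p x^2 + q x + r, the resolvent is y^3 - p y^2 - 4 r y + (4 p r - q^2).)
h(y) = y^3 + 7*y^2 + 36*y + 152

Identify coefficients: p = -7, q = -10, r = -9.
Plug into h(y) = y^3 - p y^2 - 4 r y + (4 p r - q^2):
  h(y) = y^3 - (-7) y^2 - 4*(-9) y + (4*(-7)*(-9) - (-10)^2)
       = y^3 + (7) y^2 + (36) y + (152).
Simplifying: h(y) = y^3 + 7*y^2 + 36*y + 152.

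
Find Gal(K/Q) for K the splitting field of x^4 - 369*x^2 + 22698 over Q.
Gal(K/Q) = V_4 (Klein four-group, Z/2Z × Z/2Z)

f factors as (x^2 - 78)(x^2 - 291), so the splitting field is K = Q(sqrt(78), sqrt(291)). The elements 78, 291, 22698 are all non-squares in Q, so sqrt(78) and sqrt(291) generate independent quadratic extensions. Thus [K:Q] = 4 and Gal(K/Q) is generated by the two order-2 automorphisms sqrt(78) ↦ -sqrt(78) and sqrt(291) ↦ -sqrt(291), giving V_4.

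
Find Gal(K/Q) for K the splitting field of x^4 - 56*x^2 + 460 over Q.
Gal(K/Q) = V_4 (Klein four-group, Z/2Z × Z/2Z)

f factors as (x^2 - 46)(x^2 - 10), so the splitting field is K = Q(sqrt(46), sqrt(10)). The elements 46, 10, 460 are all non-squares in Q, so sqrt(46) and sqrt(10) generate independent quadratic extensions. Thus [K:Q] = 4 and Gal(K/Q) is generated by the two order-2 automorphisms sqrt(46) ↦ -sqrt(46) and sqrt(10) ↦ -sqrt(10), giving V_4.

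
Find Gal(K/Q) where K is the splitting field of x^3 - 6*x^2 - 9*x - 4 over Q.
Gal(K/Q) = S_3 (symmetric group of order 6)

Compute the discriminant of x^3 + (-6)*x^2 + (-9)*x + (-4): Δ = -1944. Since Δ is not a rational square, the Galois group is not contained in A_3; it must be the full S_3 (irreducibility of the cubic rules out anything smaller).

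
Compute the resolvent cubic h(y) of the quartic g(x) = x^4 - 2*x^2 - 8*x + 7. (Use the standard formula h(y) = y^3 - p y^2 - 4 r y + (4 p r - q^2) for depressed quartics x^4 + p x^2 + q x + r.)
h(y) = y^3 + 2*y^2 - 28*y - 120

Identify coefficients: p = -2, q = -8, r = 7.
Plug into h(y) = y^3 - p y^2 - 4 r y + (4 p r - q^2):
  h(y) = y^3 - (-2) y^2 - 4*(7) y + (4*(-2)*(7) - (-8)^2)
       = y^3 + (2) y^2 + (-28) y + (-120).
Simplifying: h(y) = y^3 + 2*y^2 - 28*y - 120.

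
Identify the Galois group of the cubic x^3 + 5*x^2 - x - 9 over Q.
Gal(K/Q) = S_3 (symmetric group of order 6)

Compute the discriminant of x^3 + (5)*x^2 + (-1)*x + (-9): Δ = 3152. Since Δ is not a rational square, the Galois group is not contained in A_3; it must be the full S_3 (irreducibility of the cubic rules out anything smaller).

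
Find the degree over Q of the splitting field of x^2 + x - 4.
[K:Q] = 2

The discriminant of x^2 + (1)*x + (-4) is b^2 - 4c = 1 - (-16) = 17. Since 17 is not a perfect square in Q, the polynomial is irreducible over Q. Its two roots generate a degree-2 extension, so [K:Q] = 2.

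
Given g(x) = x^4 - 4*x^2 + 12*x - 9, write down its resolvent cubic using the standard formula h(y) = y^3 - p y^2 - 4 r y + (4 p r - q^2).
h(y) = y^3 + 4*y^2 + 36*y

Identify coefficients: p = -4, q = 12, r = -9.
Plug into h(y) = y^3 - p y^2 - 4 r y + (4 p r - q^2):
  h(y) = y^3 - (-4) y^2 - 4*(-9) y + (4*(-4)*(-9) - (12)^2)
       = y^3 + (4) y^2 + (36) y + (0).
Simplifying: h(y) = y^3 + 4*y^2 + 36*y.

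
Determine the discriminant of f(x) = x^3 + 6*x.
Δ = -864

For a depressed cubic x^3 + p x + q the discriminant is Δ = -4 p^3 - 27 q^2 = -4*(6)^3 - 27*(0)^2 = -864 - 0 = -864.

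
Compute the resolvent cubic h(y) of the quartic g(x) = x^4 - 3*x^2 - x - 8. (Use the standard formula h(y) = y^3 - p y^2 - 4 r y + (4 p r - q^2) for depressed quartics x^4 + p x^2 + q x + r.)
h(y) = y^3 + 3*y^2 + 32*y + 95

Identify coefficients: p = -3, q = -1, r = -8.
Plug into h(y) = y^3 - p y^2 - 4 r y + (4 p r - q^2):
  h(y) = y^3 - (-3) y^2 - 4*(-8) y + (4*(-3)*(-8) - (-1)^2)
       = y^3 + (3) y^2 + (32) y + (95).
Simplifying: h(y) = y^3 + 3*y^2 + 32*y + 95.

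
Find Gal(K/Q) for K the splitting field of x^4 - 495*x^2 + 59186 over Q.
Gal(K/Q) = V_4 (Klein four-group, Z/2Z × Z/2Z)

f factors as (x^2 - 293)(x^2 - 202), so the splitting field is K = Q(sqrt(293), sqrt(202)). The elements 293, 202, 59186 are all non-squares in Q, so sqrt(293) and sqrt(202) generate independent quadratic extensions. Thus [K:Q] = 4 and Gal(K/Q) is generated by the two order-2 automorphisms sqrt(293) ↦ -sqrt(293) and sqrt(202) ↦ -sqrt(202), giving V_4.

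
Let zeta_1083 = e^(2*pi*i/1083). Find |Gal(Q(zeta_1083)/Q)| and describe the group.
|Gal(Q(zeta_1083)/Q)| = phi(1083) = 684; group ≅ (Z/1083Z)^* ≅ Z/2Z × Z/342Z

The n-th cyclotomic polynomial Φ_1083(x) is the minimal polynomial of zeta_1083 over Q and has degree phi(1083) = 684. So Q(zeta_1083) is a degree-684 Galois extension with Galois group (Z/1083Z)^*. By CRT, (Z/1083Z)^* ≅ (Z/3Z)^* × (Z/361Z)^*. Each prime-power unit group is (Z/3Z)^* ≅ Z/2Z; (Z/361Z)^* ≅ Z/342Z. Hence Gal(Q(zeta_1083)/Q) ≅ Z/2Z × Z/342Z.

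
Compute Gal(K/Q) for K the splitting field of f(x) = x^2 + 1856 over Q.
Gal(K/Q) = Z/2Z (cyclic of order 2)

x^2 + 1856 is irreducible over Q since -1856 is not a rational square. The splitting field Q(sqrt(-1856)) has degree 2 over Q, and its unique nontrivial automorphism is sqrt(-1856) ↦ -sqrt(-1856). Hence Gal(Q(sqrt(-1856))/Q) = Z/2Z.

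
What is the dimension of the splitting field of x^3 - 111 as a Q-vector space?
[K:Q] = 6

x^3 - 111 has one real root r = 111^(1/3) and two complex roots r*zeta_3, r*zeta_3^2 where zeta_3 = e^(2*pi*i/3). The splitting field is Q(r, zeta_3). [Q(r):Q] = 3 and [Q(zeta_3):Q] = 2 with gcd = 1, so [Q(r, zeta_3):Q] = 3 * 2 = 6.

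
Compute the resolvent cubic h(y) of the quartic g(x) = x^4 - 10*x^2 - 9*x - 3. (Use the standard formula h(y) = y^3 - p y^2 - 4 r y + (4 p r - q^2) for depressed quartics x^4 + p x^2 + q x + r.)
h(y) = y^3 + 10*y^2 + 12*y + 39

Identify coefficients: p = -10, q = -9, r = -3.
Plug into h(y) = y^3 - p y^2 - 4 r y + (4 p r - q^2):
  h(y) = y^3 - (-10) y^2 - 4*(-3) y + (4*(-10)*(-3) - (-9)^2)
       = y^3 + (10) y^2 + (12) y + (39).
Simplifying: h(y) = y^3 + 10*y^2 + 12*y + 39.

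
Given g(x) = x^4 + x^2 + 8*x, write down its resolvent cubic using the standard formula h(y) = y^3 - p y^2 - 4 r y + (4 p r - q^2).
h(y) = y^3 - y^2 - 64

Identify coefficients: p = 1, q = 8, r = 0.
Plug into h(y) = y^3 - p y^2 - 4 r y + (4 p r - q^2):
  h(y) = y^3 - (1) y^2 - 4*(0) y + (4*(1)*(0) - (8)^2)
       = y^3 + (-1) y^2 + (0) y + (-64).
Simplifying: h(y) = y^3 - y^2 - 64.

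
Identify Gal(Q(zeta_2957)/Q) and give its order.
|Gal(Q(zeta_2957)/Q)| = phi(2957) = 2956; group ≅ (Z/2957Z)^* ≅ Z/2956Z

The n-th cyclotomic polynomial Φ_2957(x) is the minimal polynomial of zeta_2957 over Q and has degree phi(2957) = 2956. So Q(zeta_2957) is a degree-2956 Galois extension with Galois group (Z/2957Z)^*. (Z/2957Z)^* is cyclic since 2957 is an odd prime power (or 4). Hence Gal(Q(zeta_2957)/Q) ≅ Z/2956Z.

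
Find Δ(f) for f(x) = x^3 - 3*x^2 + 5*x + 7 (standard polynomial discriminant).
Δ = -2732

For x^3 + a x^2 + b x + c the discriminant is Δ = 18 a b c - 4 a^3 c + a^2 b^2 - 4 b^3 - 27 c^2.
Plug a = -3, b = 5, c = 7:
  18*(-3)*(5)*(7) - 4*(-3)^3*(7) + (-3)^2*(5)^2 - 4*(5)^3 - 27*(7)^2
  = -1890 + (756) + 225 + (-500) + (-1323)
  = -2732.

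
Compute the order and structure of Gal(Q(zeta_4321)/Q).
|Gal(Q(zeta_4321)/Q)| = phi(4321) = 4144; group ≅ (Z/4321Z)^* ≅ Z/28Z × Z/148Z

The n-th cyclotomic polynomial Φ_4321(x) is the minimal polynomial of zeta_4321 over Q and has degree phi(4321) = 4144. So Q(zeta_4321) is a degree-4144 Galois extension with Galois group (Z/4321Z)^*. By CRT, (Z/4321Z)^* ≅ (Z/29Z)^* × (Z/149Z)^*. Each prime-power unit group is (Z/29Z)^* ≅ Z/28Z; (Z/149Z)^* ≅ Z/148Z. Hence Gal(Q(zeta_4321)/Q) ≅ Z/28Z × Z/148Z.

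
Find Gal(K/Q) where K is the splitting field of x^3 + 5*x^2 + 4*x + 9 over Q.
Gal(K/Q) = S_3 (symmetric group of order 6)

Compute the discriminant of x^3 + (5)*x^2 + (4)*x + (9): Δ = -3303. Since Δ is not a rational square, the Galois group is not contained in A_3; it must be the full S_3 (irreducibility of the cubic rules out anything smaller).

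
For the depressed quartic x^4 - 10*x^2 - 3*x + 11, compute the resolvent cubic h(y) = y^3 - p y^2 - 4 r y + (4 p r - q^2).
h(y) = y^3 + 10*y^2 - 44*y - 449

Identify coefficients: p = -10, q = -3, r = 11.
Plug into h(y) = y^3 - p y^2 - 4 r y + (4 p r - q^2):
  h(y) = y^3 - (-10) y^2 - 4*(11) y + (4*(-10)*(11) - (-3)^2)
       = y^3 + (10) y^2 + (-44) y + (-449).
Simplifying: h(y) = y^3 + 10*y^2 - 44*y - 449.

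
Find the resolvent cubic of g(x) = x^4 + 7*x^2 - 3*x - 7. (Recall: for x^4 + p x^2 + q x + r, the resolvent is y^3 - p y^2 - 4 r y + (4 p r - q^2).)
h(y) = y^3 - 7*y^2 + 28*y - 205

Identify coefficients: p = 7, q = -3, r = -7.
Plug into h(y) = y^3 - p y^2 - 4 r y + (4 p r - q^2):
  h(y) = y^3 - (7) y^2 - 4*(-7) y + (4*(7)*(-7) - (-3)^2)
       = y^3 + (-7) y^2 + (28) y + (-205).
Simplifying: h(y) = y^3 - 7*y^2 + 28*y - 205.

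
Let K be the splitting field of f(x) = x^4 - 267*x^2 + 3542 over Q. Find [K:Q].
[K:Q] = 4

f factors as (x^2 - 14)(x^2 - 253); the splitting field is K = Q(sqrt(14), sqrt(253)). Since 14, 253, and 3542 are all non-squares in Q, the three subfields Q(sqrt(14)), Q(sqrt(253)), Q(sqrt(3542)) are distinct degree-2 extensions, so [K:Q] = 4 (Klein four Galois group).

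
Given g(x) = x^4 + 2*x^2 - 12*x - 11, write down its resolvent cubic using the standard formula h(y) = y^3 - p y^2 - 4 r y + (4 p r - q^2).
h(y) = y^3 - 2*y^2 + 44*y - 232

Identify coefficients: p = 2, q = -12, r = -11.
Plug into h(y) = y^3 - p y^2 - 4 r y + (4 p r - q^2):
  h(y) = y^3 - (2) y^2 - 4*(-11) y + (4*(2)*(-11) - (-12)^2)
       = y^3 + (-2) y^2 + (44) y + (-232).
Simplifying: h(y) = y^3 - 2*y^2 + 44*y - 232.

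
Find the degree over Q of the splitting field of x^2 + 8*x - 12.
[K:Q] = 2

The discriminant of x^2 + (8)*x + (-12) is b^2 - 4c = 64 - (-48) = 112. Since 112 is not a perfect square in Q, the polynomial is irreducible over Q. Its two roots generate a degree-2 extension, so [K:Q] = 2.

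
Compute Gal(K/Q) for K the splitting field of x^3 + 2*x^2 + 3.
Gal(K/Q) = S_3 (symmetric group of order 6)

Compute the discriminant of x^3 + (2)*x^2 + (0)*x + (3): Δ = -339. Since Δ is not a rational square, the Galois group is not contained in A_3; it must be the full S_3 (irreducibility of the cubic rules out anything smaller).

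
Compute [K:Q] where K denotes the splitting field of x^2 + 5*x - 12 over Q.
[K:Q] = 2

The discriminant of x^2 + (5)*x + (-12) is b^2 - 4c = 25 - (-48) = 73. Since 73 is not a perfect square in Q, the polynomial is irreducible over Q. Its two roots generate a degree-2 extension, so [K:Q] = 2.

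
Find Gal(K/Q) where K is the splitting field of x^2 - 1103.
Gal(K/Q) = Z/2Z (cyclic of order 2)

x^2 - 1103 is irreducible over Q since 1103 is not a rational square. The splitting field Q(sqrt(1103)) has degree 2 over Q, and its unique nontrivial automorphism is sqrt(1103) ↦ -sqrt(1103). Hence Gal(Q(sqrt(1103))/Q) = Z/2Z.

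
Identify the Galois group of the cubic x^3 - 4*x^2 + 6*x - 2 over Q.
Gal(K/Q) = S_3 (symmetric group of order 6)

Compute the discriminant of x^3 + (-4)*x^2 + (6)*x + (-2): Δ = -44. Since Δ is not a rational square, the Galois group is not contained in A_3; it must be the full S_3 (irreducibility of the cubic rules out anything smaller).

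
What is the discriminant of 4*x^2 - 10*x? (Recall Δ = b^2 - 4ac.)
Δ = 100

For a quadratic a x^2 + b x + c the discriminant is Δ = b^2 - 4ac = (-10)^2 - 4*(4)*(0) = 100 - (0) = 100.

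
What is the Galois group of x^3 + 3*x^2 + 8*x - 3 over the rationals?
Gal(K/Q) = S_3 (symmetric group of order 6)

Compute the discriminant of x^3 + (3)*x^2 + (8)*x + (-3): Δ = -2687. Since Δ is not a rational square, the Galois group is not contained in A_3; it must be the full S_3 (irreducibility of the cubic rules out anything smaller).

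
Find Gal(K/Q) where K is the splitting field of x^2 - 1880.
Gal(K/Q) = Z/2Z (cyclic of order 2)

x^2 - 1880 is irreducible over Q since 1880 is not a rational square. The splitting field Q(sqrt(1880)) has degree 2 over Q, and its unique nontrivial automorphism is sqrt(1880) ↦ -sqrt(1880). Hence Gal(Q(sqrt(1880))/Q) = Z/2Z.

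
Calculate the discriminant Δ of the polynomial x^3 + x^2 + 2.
Δ = -116

For x^3 + a x^2 + b x + c the discriminant is Δ = 18 a b c - 4 a^3 c + a^2 b^2 - 4 b^3 - 27 c^2.
Plug a = 1, b = 0, c = 2:
  18*(1)*(0)*(2) - 4*(1)^3*(2) + (1)^2*(0)^2 - 4*(0)^3 - 27*(2)^2
  = 0 + (-8) + 0 + (0) + (-108)
  = -116.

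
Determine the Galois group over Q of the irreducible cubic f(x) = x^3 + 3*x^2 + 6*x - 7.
Gal(K/Q) = S_3 (symmetric group of order 6)

Compute the discriminant of x^3 + (3)*x^2 + (6)*x + (-7): Δ = -3375. Since Δ is not a rational square, the Galois group is not contained in A_3; it must be the full S_3 (irreducibility of the cubic rules out anything smaller).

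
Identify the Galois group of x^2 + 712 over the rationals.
Gal(K/Q) = Z/2Z (cyclic of order 2)

x^2 + 712 is irreducible over Q since -712 is not a rational square. The splitting field Q(sqrt(-712)) has degree 2 over Q, and its unique nontrivial automorphism is sqrt(-712) ↦ -sqrt(-712). Hence Gal(Q(sqrt(-712))/Q) = Z/2Z.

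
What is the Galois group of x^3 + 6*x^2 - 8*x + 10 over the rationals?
Gal(K/Q) = S_3 (symmetric group of order 6)

Compute the discriminant of x^3 + (6)*x^2 + (-8)*x + (10): Δ = -15628. Since Δ is not a rational square, the Galois group is not contained in A_3; it must be the full S_3 (irreducibility of the cubic rules out anything smaller).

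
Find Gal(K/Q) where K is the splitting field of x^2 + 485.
Gal(K/Q) = Z/2Z (cyclic of order 2)

x^2 + 485 is irreducible over Q since -485 is not a rational square. The splitting field Q(sqrt(-485)) has degree 2 over Q, and its unique nontrivial automorphism is sqrt(-485) ↦ -sqrt(-485). Hence Gal(Q(sqrt(-485))/Q) = Z/2Z.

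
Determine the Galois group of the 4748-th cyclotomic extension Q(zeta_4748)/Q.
|Gal(Q(zeta_4748)/Q)| = phi(4748) = 2372; group ≅ (Z/4748Z)^* ≅ Z/2Z × Z/1186Z

The n-th cyclotomic polynomial Φ_4748(x) is the minimal polynomial of zeta_4748 over Q and has degree phi(4748) = 2372. So Q(zeta_4748) is a degree-2372 Galois extension with Galois group (Z/4748Z)^*. By CRT, (Z/4748Z)^* ≅ (Z/4Z)^* × (Z/1187Z)^*. Each prime-power unit group is (Z/4Z)^* ≅ Z/2Z; (Z/1187Z)^* ≅ Z/1186Z. Hence Gal(Q(zeta_4748)/Q) ≅ Z/2Z × Z/1186Z.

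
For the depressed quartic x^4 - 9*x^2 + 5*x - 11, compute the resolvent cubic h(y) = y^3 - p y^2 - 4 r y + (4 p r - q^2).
h(y) = y^3 + 9*y^2 + 44*y + 371

Identify coefficients: p = -9, q = 5, r = -11.
Plug into h(y) = y^3 - p y^2 - 4 r y + (4 p r - q^2):
  h(y) = y^3 - (-9) y^2 - 4*(-11) y + (4*(-9)*(-11) - (5)^2)
       = y^3 + (9) y^2 + (44) y + (371).
Simplifying: h(y) = y^3 + 9*y^2 + 44*y + 371.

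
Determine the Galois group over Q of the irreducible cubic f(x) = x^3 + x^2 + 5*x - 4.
Gal(K/Q) = S_3 (symmetric group of order 6)

Compute the discriminant of x^3 + (1)*x^2 + (5)*x + (-4): Δ = -1251. Since Δ is not a rational square, the Galois group is not contained in A_3; it must be the full S_3 (irreducibility of the cubic rules out anything smaller).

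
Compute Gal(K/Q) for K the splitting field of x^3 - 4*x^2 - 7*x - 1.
Gal(K/Q) = A_3 (cyclic of order 3)

Compute the discriminant of x^3 + (-4)*x^2 + (-7)*x + (-1): Δ = 1369. Since Δ is a perfect square (Δ = 37^2), the Galois group is contained in A_3. Irreducibility forces the group to be transitive on three roots, so Gal = A_3.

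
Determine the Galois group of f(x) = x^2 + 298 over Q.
Gal(K/Q) = Z/2Z (cyclic of order 2)

x^2 + 298 is irreducible over Q since -298 is not a rational square. The splitting field Q(sqrt(-298)) has degree 2 over Q, and its unique nontrivial automorphism is sqrt(-298) ↦ -sqrt(-298). Hence Gal(Q(sqrt(-298))/Q) = Z/2Z.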